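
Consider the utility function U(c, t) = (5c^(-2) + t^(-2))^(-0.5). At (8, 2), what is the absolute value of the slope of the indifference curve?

For CES with ρ = -2, MRS = (5/1)·(t/c)^3.
At (8, 2): MRS = 5/64.
That is, one extra unit of c is worth 5/64 units of t at the margin.

MRS = 5/64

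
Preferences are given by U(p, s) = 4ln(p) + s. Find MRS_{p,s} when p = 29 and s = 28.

MU_p = 4/p, MU_s = 1.
MRS = 4/p ÷ 1.
At (29, 28): MRS = 4/29.
So at (29, 28) the consumer would give up 4/29 units of s for one more unit of p.

MRS = 4/29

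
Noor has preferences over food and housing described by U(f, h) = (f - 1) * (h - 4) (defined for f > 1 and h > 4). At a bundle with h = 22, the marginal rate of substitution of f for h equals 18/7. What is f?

MU_f = (h−4), MU_h = (f−1).
MRS = (h−4)/(f−1).
Substitute h = 22: MRS = 18/(f − 1). Setting this equal to 18/7 gives f − 1 = 18/(18/7) = 7, so f = 8.

f = 8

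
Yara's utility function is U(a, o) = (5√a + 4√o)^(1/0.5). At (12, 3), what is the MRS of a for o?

For CES with ρ = 0.5, MRS = (5/4)·√(o/a).
At (12, 3): MRS = 0.625.
That is, one extra unit of a is worth 0.625 units of o at the margin.

MRS = 0.625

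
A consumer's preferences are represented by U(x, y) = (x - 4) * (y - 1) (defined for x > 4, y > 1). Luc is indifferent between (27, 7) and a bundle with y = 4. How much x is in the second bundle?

x = 50

U(27, 7) = 138.
Set U(x, 4) = 138 and solve.
With y = 4: (4 − 1) = 3, so (x − 4) = 138/3 = 46.
So x = 4 + 46 = 50.
Check: U(50, 4) = 138.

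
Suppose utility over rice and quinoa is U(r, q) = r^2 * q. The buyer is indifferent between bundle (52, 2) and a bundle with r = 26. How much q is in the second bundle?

U(52, 2) = 5408.
Set U(26, q) = 5408 and solve.
With r = 26: 26^2 = 676, so q = 5408/676 = 8.
Check: U(26, 8) = 5408.

q = 8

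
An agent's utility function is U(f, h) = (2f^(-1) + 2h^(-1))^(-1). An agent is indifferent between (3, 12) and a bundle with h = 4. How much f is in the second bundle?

f = 6

U depends on (f, h) only through S = 2f^(-1) + 2h^(-1), so equal utility means equal S. At (3, 12): S = 5/6.
With h = 4: 2·4^(-1) = 0.5, so 2f^(-1) = 5/6 − 0.5 = 1/3, i.e. f^(-1) = 1/6.
Hence f = 1/(1/6) = 6.
Check: U(6, 4) = 1.2.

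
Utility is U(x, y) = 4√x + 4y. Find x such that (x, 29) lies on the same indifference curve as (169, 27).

U(169, 27) = 160.
Set U(x, 29) = 160 and solve.
With y = 29: 4√x = 160 − 4·29 = 44, so √x = 11 and x = 121.
Check: U(121, 29) = 160.

x = 121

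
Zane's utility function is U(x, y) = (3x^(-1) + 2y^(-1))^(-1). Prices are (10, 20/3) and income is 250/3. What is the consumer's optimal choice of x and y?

x* = 5, y* = 5

For CES with ρ = -1, MRS = (3/2)·(y/x)^2.
Tangency: set MRS = p_x/p_y = 10/(20/3) = 1.5.
So (y/x)^2 = 1; taking the square root, y/x = 1, i.e. y = x.
Substitute into the budget 10·x + (20/3)·y = 250/3: (50/3)·x = 250/3, so x* = 5 and y* = 5.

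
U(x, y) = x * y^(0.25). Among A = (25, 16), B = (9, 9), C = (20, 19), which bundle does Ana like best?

Bundle A

Evaluate utility at each bundle:
U(A) = 50.000.
U(B) = 15.588.
U(C) = 41.756.
Highest utility is A, so A ≻ C ≻ B.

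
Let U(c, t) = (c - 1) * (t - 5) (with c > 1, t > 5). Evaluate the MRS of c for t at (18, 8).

MRS = 3/17

MU_c = (t−5), MU_t = (c−1).
MRS = (t−5)/(c−1).
At (18, 8): MRS = 3/17.
That is, one extra unit of c is worth 3/17 units of t at the margin.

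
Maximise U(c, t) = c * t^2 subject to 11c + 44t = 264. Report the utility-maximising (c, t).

c* = 8, t* = 4

MU_c = t^2 and MU_t = 2·c·t.
MRS = MU_c/MU_t = (1/2)·t/c.
Tangency: set MRS = p_c/p_t = 11/44 = 0.25.
So (1/2)·t/c = 0.25, i.e. t = 0.5·c.
Substitute into the budget 11·c + 44·t = 264: 33·c = 264, so c* = 8.
Then t* = 0.5·8 = 4.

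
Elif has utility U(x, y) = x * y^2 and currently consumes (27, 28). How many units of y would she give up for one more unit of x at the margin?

MU_x = y^2 and MU_y = 2·x·y.
MRS = MU_x/MU_y = (1/2)·y/x.
At (27, 28): MRS = 14/27.
The indifference curve has slope −14/27 at this bundle.

MRS = 14/27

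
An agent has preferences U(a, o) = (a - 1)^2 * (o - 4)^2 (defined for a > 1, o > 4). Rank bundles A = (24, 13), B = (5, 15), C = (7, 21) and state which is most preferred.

Bundle A

Evaluate utility at each bundle:
U(A) = 42849.
U(B) = 1936.
U(C) = 10404.
Highest utility is A, so A ≻ C ≻ B.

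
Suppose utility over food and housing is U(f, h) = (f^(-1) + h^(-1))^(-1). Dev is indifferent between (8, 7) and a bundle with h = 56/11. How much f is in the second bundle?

f = 14

U depends on (f, h) only through S = f^(-1) + h^(-1), so equal utility means equal S. At (8, 7): S = 15/56.
With h = 56/11: (56/11)^(-1) = 11/56, so f^(-1) = 15/56 − 11/56 = 1/14.
Hence f = 1/(1/14) = 14.
Check: U(14, 56/11) = 3.7333.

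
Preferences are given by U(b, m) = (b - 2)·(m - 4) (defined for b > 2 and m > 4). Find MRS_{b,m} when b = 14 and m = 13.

MRS = 0.75

MU_b = (m−4), MU_m = (b−2).
MRS = (m−4)/(b−2).
At (14, 13): MRS = 0.75.
The indifference curve has slope −0.75 at this bundle.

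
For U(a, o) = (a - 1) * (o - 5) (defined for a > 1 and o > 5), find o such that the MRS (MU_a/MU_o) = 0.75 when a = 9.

MU_a = (o−5), MU_o = (a−1).
MRS = (o−5)/(a−1).
Substitute a = 9: MRS = (o − 5)/8. Setting this equal to 0.75 gives o − 5 = 0.75·8 = 6, so o = 11.

o = 11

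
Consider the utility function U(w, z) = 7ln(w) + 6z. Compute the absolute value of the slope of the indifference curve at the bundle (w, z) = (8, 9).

MRS = 7/48

MU_w = 7/w, MU_z = 6.
MRS = 7/w ÷ 6.
At (8, 9): MRS = 7/48.
The indifference curve has slope −7/48 at this bundle.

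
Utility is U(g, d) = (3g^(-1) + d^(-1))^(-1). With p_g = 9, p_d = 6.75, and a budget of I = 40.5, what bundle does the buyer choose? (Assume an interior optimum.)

g* = 3, d* = 2

For CES with ρ = -1, MRS = (3/1)·(d/g)^2.
Tangency: set MRS = p_g/p_d = 9/6.75 = 4/3.
So (d/g)^2 = 4/9; taking the square root, d/g = 2/3, i.e. d = (2/3)·g.
Substitute into the budget 9·g + 6.75·d = 40.5: 13.5·g = 40.5, so g* = 3 and d* = (2/3)·3 = 2.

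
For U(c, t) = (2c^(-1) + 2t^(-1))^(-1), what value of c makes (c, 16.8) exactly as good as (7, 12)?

U depends on (c, t) only through S = 2c^(-1) + 2t^(-1), so equal utility means equal S. At (7, 12): S = 19/42.
With t = 16.8: 2·16.8^(-1) = 5/42, so 2c^(-1) = 19/42 − 5/42 = 1/3, i.e. c^(-1) = 1/6.
Hence c = 1/(1/6) = 6.
Check: U(6, 16.8) = 2.2105.

c = 6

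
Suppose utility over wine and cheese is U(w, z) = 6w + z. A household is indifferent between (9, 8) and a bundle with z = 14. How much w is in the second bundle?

w = 8

U(9, 8) = 62.
Set U(w, 14) = 62 and solve.
6w + 14 = 62 ⇒ 6w = 48 ⇒ w = 8.
Check: U(8, 14) = 62.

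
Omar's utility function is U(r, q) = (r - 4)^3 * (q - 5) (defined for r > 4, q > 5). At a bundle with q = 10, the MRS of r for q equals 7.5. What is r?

r = 6

MU_r = 3·(r−4)^2·(q−5), MU_q = (r−4)^3.
MRS = (3/1)·(q−5)/(r−4).
Substitute q = 10: MRS = 15/(r − 4). Setting this equal to 7.5 gives r − 4 = 15/7.5 = 2, so r = 6.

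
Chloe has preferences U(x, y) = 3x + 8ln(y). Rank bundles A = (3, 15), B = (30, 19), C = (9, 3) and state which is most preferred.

Evaluate utility at each bundle:
U(A) = 30.664.
U(B) = 113.556.
U(C) = 35.789.
Highest utility is B, so B ≻ C ≻ A.

Bundle B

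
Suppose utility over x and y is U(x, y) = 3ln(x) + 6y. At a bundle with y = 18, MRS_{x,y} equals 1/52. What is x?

MU_x = 3/x, MU_y = 6.
MRS = 3/x ÷ 6.
MRS depends only on x: 0.5/x = 1/52 ⇒ x = 0.5/(1/52) = 26.

x = 26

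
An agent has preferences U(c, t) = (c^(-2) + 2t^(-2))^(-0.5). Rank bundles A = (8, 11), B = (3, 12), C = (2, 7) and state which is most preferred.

Bundle A

Evaluate utility at each bundle:
U(A) = 5.577.
U(B) = 2.828.
U(C) = 1.854.
Highest utility is A, so A ≻ B ≻ C.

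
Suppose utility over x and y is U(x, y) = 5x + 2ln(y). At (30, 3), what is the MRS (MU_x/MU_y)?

MRS = 7.5

MU_x = 5, MU_y = 2/y.
MRS = 5 ÷ (2/y).
At (30, 3): MRS = 7.5.
That is, one extra unit of x is worth 7.5 units of y at the margin.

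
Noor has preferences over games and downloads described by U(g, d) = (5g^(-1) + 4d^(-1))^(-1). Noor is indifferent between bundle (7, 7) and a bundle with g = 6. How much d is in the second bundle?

d = 168/19

U depends on (g, d) only through S = 5g^(-1) + 4d^(-1), so equal utility means equal S. At (7, 7): S = 9/7.
With g = 6: 5·6^(-1) = 5/6, so 4d^(-1) = 9/7 − 5/6 = 19/42, i.e. d^(-1) = 19/168.
Hence d = 1/(19/168) = 168/19.
Check: U(6, 168/19) = 0.7778.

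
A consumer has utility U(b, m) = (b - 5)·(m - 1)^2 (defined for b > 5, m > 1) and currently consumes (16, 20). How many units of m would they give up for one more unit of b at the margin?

MU_b = (m−1)^2, MU_m = 2·(b−5)·(m−1).
MRS = (1/2)·(m−1)/(b−5).
At (16, 20): MRS = 19/22.
The indifference curve has slope −19/22 at this bundle.

MRS = 19/22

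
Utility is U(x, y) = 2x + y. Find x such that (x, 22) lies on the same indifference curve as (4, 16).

x = 1

U(4, 16) = 24.
Set U(x, 22) = 24 and solve.
2x + 22 = 24 ⇒ 2x = 2 ⇒ x = 1.
Check: U(1, 22) = 24.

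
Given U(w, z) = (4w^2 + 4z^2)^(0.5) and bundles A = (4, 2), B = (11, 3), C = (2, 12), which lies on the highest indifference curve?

Evaluate utility at each bundle:
U(A) = 8.944.
U(B) = 22.804.
U(C) = 24.331.
Highest utility is C, so C ≻ B ≻ A.

Bundle C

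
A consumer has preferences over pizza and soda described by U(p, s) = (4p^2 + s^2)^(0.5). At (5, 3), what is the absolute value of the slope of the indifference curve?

For CES with ρ = 2, MRS = (4/1)·(s/p)^(-1).
At (5, 3): MRS = 20/3.
That is, one extra unit of p is worth 20/3 units of s at the margin.

MRS = 20/3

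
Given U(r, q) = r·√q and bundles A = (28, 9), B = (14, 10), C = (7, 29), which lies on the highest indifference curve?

Evaluate utility at each bundle:
U(A) = 84.000.
U(B) = 44.272.
U(C) = 37.696.
Highest utility is A, so A ≻ B ≻ C.

Bundle A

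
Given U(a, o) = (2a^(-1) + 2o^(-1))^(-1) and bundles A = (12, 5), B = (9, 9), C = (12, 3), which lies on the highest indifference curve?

Bundle B

Evaluate utility at each bundle:
U(A) = 1.765.
U(B) = 2.250.
U(C) = 1.200.
Highest utility is B, so B ≻ A ≻ C.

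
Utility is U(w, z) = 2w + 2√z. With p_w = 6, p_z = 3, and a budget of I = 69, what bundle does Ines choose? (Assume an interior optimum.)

w* = 11, z* = 1

MU_w = 2, MU_z = 2/(2√z).
MRS = 2 ÷ (2/(2√z)).
Tangency: set MRS = p_w/p_z = 6/3 = 2.
MRS depends only on z: 2·√z = 2 ⇒ √z = 2/2 = 1 ⇒ z* = 1.
From the budget, 6·w = 69 − 3·1 = 66, so w* = 11.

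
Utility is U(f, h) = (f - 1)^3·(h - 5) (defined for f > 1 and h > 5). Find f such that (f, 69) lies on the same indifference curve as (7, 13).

U(7, 13) = 1728.
Set U(f, 69) = 1728 and solve.
With h = 69: (69 − 5) = 64, so (f − 1)^3 = 1728/64 = 27.
Taking the cube root (with f > 1): f − 1 = 3, so f = 4.
Check: U(4, 69) = 1728.

f = 4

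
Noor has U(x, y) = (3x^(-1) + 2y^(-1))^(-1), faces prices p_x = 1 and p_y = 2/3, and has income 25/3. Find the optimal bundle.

For CES with ρ = -1, MRS = (3/2)·(y/x)^2.
Tangency: set MRS = p_x/p_y = 1/(2/3) = 1.5.
So (y/x)^2 = 1; taking the square root, y/x = 1, i.e. y = x.
Substitute into the budget 1·x + (2/3)·y = 25/3: (5/3)·x = 25/3, so x* = 5 and y* = 5.

x* = 5, y* = 5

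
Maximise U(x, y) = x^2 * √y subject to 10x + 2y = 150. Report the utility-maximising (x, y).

x* = 12, y* = 15

MU_x = 2·x·√y and MU_y = 0.5·x^2·y^(-0.5).
MRS = MU_x/MU_y = (4)·y/x.
Tangency: set MRS = p_x/p_y = 10/2 = 5.
So (4)·y/x = 5, i.e. y = 1.25·x.
Substitute into the budget 10·x + 2·y = 150: 12.5·x = 150, so x* = 12.
Then y* = 1.25·12 = 15.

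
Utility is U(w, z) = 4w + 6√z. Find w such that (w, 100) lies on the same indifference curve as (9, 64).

w = 6

U(9, 64) = 84.
Set U(w, 100) = 84 and solve.
With z = 100: √100 = 10, so 4w = 84 − 6·10 = 24 and w = 6.
Check: U(6, 100) = 84.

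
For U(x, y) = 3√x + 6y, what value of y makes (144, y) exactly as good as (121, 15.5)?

U(121, 15.5) = 126.
Set U(144, y) = 126 and solve.
With x = 144: √144 = 12, so 6y = 126 − 3·12 = 90 and y = 15.
Check: U(144, 15) = 126.

y = 15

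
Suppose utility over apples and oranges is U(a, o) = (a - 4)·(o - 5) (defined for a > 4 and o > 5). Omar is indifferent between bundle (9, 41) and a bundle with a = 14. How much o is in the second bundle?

o = 23

U(9, 41) = 180.
Set U(14, o) = 180 and solve.
With a = 14: (14 − 4) = 10, so (o − 5) = 180/10 = 18.
So o = 5 + 18 = 23.
Check: U(14, 23) = 180.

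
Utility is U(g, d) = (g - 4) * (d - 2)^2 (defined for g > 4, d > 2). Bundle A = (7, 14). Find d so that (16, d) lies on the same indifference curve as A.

U(7, 14) = 432.
Set U(16, d) = 432 and solve.
With g = 16: (16 − 4) = 12, so (d − 2)^2 = 432/12 = 36.
Taking the square root (with d > 2): d − 2 = 6, so d = 8.
Check: U(16, 8) = 432.

d = 8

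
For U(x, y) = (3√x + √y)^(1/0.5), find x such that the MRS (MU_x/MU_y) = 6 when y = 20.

x = 5

For CES with ρ = 0.5, MRS = (3/1)·√(y/x).
Setting (3/1)·√(20/x) = 6 gives √(20/x) = 2, so 20/x = 4 and x = 5.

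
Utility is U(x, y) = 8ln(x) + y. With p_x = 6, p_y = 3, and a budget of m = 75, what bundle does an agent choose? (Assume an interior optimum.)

x* = 4, y* = 17

MU_x = 8/x, MU_y = 1.
MRS = 8/x ÷ 1.
Tangency: set MRS = p_x/p_y = 6/3 = 2.
MRS depends only on x: 8/x = 2 ⇒ x* = 8/2 = 4.
From the budget, 3·y = 75 − 6·4 = 51, so y* = 17.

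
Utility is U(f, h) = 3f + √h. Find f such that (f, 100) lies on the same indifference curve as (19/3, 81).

f = 6

U(19/3, 81) = 28.
Set U(f, 100) = 28 and solve.
With h = 100: √100 = 10, so 3f = 28 − 10 = 18 and f = 6.
Check: U(6, 100) = 28.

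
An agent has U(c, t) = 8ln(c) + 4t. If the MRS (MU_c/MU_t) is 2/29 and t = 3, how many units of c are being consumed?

c = 29

MU_c = 8/c, MU_t = 4.
MRS = 8/c ÷ 4.
MRS depends only on c: 2/c = 2/29 ⇒ c = 2/(2/29) = 29.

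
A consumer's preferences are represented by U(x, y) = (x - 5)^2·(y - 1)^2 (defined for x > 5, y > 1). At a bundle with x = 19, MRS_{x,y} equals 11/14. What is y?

y = 12

MU_x = 2·(x−5)·(y−1)^2, MU_y = 2·(x−5)^2·(y−1).
MRS = (y−1)/(x−5).
Substitute x = 19: MRS = (y − 1)/14. Setting this equal to 11/14 gives y − 1 = (11/14)·14 = 11, so y = 12.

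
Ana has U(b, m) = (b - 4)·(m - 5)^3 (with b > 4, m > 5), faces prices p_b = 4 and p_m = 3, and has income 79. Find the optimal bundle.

MU_b = (m−5)^3, MU_m = 3·(b−4)·(m−5)^2.
MRS = (1/3)·(m−5)/(b−4).
Tangency: set MRS = p_b/p_m = 4/3.
So (1/3)·(m − 5)/(b − 4) = 4/3, i.e. (m − 5) = 4·(b − 4).
Rewrite the budget in excess-of-subsistence terms: 4·(b − 4) + 3·(m − 5) = 79 − 4·4 − 3·5 = 48.
Substituting, 16·(b − 4) = 48, so b − 4 = 3 and b* = 7.
Then m − 5 = 4·3 = 12, so m* = 17.

b* = 7, m* = 17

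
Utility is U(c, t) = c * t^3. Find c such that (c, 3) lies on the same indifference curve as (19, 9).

c = 513

U(19, 9) = 13851.
Set U(c, 3) = 13851 and solve.
With t = 3: 3^3 = 27, so c = 13851/27 = 513.
Check: U(513, 3) = 13851.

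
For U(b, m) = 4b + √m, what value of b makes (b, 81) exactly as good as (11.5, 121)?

U(11.5, 121) = 57.
Set U(b, 81) = 57 and solve.
With m = 81: √81 = 9, so 4b = 57 − 9 = 48 and b = 12.
Check: U(12, 81) = 57.

b = 12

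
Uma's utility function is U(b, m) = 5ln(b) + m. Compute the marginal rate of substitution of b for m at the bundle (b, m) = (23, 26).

MRS = 5/23

MU_b = 5/b, MU_m = 1.
MRS = 5/b ÷ 1.
At (23, 26): MRS = 5/23.
So at (23, 26) the consumer would give up 5/23 units of m for one more unit of b.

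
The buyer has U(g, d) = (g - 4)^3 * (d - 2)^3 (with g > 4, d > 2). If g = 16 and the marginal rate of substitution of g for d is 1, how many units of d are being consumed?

MU_g = 3·(g−4)^2·(d−2)^3, MU_d = 3·(g−4)^3·(d−2)^2.
MRS = (d−2)/(g−4).
Substitute g = 16: MRS = (d − 2)/12. Setting this equal to 1 gives d − 2 = 1·12 = 12, so d = 14.

d = 14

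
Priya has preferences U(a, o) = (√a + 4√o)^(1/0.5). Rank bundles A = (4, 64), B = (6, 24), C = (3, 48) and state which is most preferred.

Bundle A

Evaluate utility at each bundle:
U(A) = 1156.000.
U(B) = 486.000.
U(C) = 867.000.
Highest utility is A, so A ≻ C ≻ B.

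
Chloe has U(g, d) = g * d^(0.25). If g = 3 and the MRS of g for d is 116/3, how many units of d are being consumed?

d = 29

MU_g = d^(0.25) and MU_d = 0.25·g·d^(-0.75).
MRS = MU_g/MU_d = (4)·d/g.
Substitute g = 3: MRS = d/0.75. Setting d/0.75 = 116/3 gives d = (116/3)·0.75 = 29.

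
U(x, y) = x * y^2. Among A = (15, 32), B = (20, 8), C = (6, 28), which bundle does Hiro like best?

Evaluate utility at each bundle:
U(A) = 15360.
U(B) = 1280.
U(C) = 4704.
Highest utility is A, so A ≻ C ≻ B.

Bundle A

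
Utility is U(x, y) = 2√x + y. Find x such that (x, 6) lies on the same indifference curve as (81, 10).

x = 121

U(81, 10) = 28.
Set U(x, 6) = 28 and solve.
With y = 6: 2√x = 28 − 6 = 22, so √x = 11 and x = 121.
Check: U(121, 6) = 28.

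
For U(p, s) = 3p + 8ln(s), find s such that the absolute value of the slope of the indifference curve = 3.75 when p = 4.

s = 10

MU_p = 3, MU_s = 8/s.
MRS = 3 ÷ (8/s).
MRS depends only on s: 0.375·s = 3.75 ⇒ s = 3.75/0.375 = 10.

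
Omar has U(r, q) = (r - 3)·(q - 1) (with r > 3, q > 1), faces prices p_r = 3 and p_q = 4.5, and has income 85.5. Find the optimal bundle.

r* = 15, q* = 9

MU_r = (q−1), MU_q = (r−3).
MRS = (q−1)/(r−3).
Tangency: set MRS = p_r/p_q = 3/4.5 = 2/3.
So (q − 1)/(r − 3) = 2/3, i.e. (q − 1) = (2/3)·(r − 3).
Rewrite the budget in excess-of-subsistence terms: 3·(r − 3) + 4.5·(q − 1) = 85.5 − 3·3 − 4.5·1 = 72.
Substituting, 6·(r − 3) = 72, so r − 3 = 12 and r* = 15.
Then q − 1 = (2/3)·12 = 8, so q* = 9.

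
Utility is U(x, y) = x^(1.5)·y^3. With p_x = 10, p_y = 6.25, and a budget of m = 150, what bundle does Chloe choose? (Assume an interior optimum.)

MU_x = 1.5·√x·y^3 and MU_y = 3·x^(1.5)·y^2.
MRS = MU_x/MU_y = (0.5)·y/x.
Tangency: set MRS = p_x/p_y = 10/6.25 = 1.6.
So (0.5)·y/x = 1.6, i.e. y = 3.2·x.
Substitute into the budget 10·x + 6.25·y = 150: 30·x = 150, so x* = 5.
Then y* = 3.2·5 = 16.

x* = 5, y* = 16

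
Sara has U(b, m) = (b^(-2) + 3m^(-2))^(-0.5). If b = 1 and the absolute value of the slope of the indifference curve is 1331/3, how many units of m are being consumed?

m = 11

For CES with ρ = -2, MRS = (1/3)·(m/b)^3.
Setting (1/3)·(m/1)^3 = 1331/3 gives (m/1)^3 = 1331, so m/1 = 11 and m = 11.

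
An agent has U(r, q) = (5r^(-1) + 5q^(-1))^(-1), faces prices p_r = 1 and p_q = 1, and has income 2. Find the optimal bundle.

For CES with ρ = -1, MRS = (q/r)^2.
Tangency: set MRS = p_r/p_q = 1/1 = 1.
So (q/r)^2 = 1; taking the square root, q/r = 1, i.e. q = r.
Substitute into the budget 1·r + 1·q = 2: 2·r = 2, so r* = 1 and q* = 1.

r* = 1, q* = 1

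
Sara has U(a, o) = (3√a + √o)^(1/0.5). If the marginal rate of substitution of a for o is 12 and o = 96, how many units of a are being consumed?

a = 6

For CES with ρ = 0.5, MRS = (3/1)·√(o/a).
Setting (3/1)·√(96/a) = 12 gives √(96/a) = 4, so 96/a = 16 and a = 6.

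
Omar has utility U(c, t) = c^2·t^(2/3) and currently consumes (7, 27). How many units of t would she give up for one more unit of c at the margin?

MRS = 81/7

MU_c = 2·c·t^(2/3) and MU_t = 2/3·c^2·t^(-1/3).
MRS = MU_c/MU_t = (3)·t/c.
At (7, 27): MRS = 81/7.
That is, one extra unit of c is worth 81/7 units of t at the margin.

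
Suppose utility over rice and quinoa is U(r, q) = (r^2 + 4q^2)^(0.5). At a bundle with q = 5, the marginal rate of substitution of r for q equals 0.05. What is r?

r = 1

For CES with ρ = 2, MRS = (1/4)·(q/r)^(-1).
Setting (1/4)·(5/r)^(-1) = 0.05 gives (5/r)^(-1) = 0.2, so 5/r = 5 and r = 1.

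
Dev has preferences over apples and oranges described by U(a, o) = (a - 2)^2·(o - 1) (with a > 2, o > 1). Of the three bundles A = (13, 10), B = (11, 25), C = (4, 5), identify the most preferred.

Evaluate utility at each bundle:
U(A) = 1089.
U(B) = 1944.
U(C) = 16.
Highest utility is B, so B ≻ A ≻ C.

Bundle B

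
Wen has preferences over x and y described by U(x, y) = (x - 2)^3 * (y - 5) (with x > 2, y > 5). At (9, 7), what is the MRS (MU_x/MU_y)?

MU_x = 3·(x−2)^2·(y−5), MU_y = (x−2)^3.
MRS = (3/1)·(y−5)/(x−2).
At (9, 7): MRS = 6/7.
That is, one extra unit of x is worth 6/7 units of y at the margin.

MRS = 6/7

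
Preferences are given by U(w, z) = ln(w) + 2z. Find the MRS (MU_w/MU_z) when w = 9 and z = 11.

MRS = 1/18

MU_w = 1/w, MU_z = 2.
MRS = 1/w ÷ 2.
At (9, 11): MRS = 1/18.
That is, one extra unit of w is worth 1/18 units of z at the margin.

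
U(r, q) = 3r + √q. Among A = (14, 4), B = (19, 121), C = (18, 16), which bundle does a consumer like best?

Evaluate utility at each bundle:
U(A) = 44.000.
U(B) = 68.000.
U(C) = 58.000.
Highest utility is B, so B ≻ C ≻ A.

Bundle B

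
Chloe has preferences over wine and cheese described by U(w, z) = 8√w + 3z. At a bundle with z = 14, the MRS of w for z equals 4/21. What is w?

w = 49

MU_w = 8/(2√w), MU_z = 3.
MRS = 8/(2√w) ÷ 3.
MRS depends only on w: (4/3)/√w = 4/21 ⇒ √w = (4/3)/(4/21) = 7 ⇒ w = 49.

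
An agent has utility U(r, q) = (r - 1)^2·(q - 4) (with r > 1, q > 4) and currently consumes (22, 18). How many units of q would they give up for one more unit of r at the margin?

MU_r = 2·(r−1)·(q−4), MU_q = (r−1)^2.
MRS = (2/1)·(q−4)/(r−1).
At (22, 18): MRS = 4/3.
The indifference curve has slope −4/3 at this bundle.

MRS = 4/3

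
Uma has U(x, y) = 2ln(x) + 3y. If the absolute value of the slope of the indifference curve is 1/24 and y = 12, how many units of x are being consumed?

MU_x = 2/x, MU_y = 3.
MRS = 2/x ÷ 3.
MRS depends only on x: (2/3)/x = 1/24 ⇒ x = (2/3)/(1/24) = 16.

x = 16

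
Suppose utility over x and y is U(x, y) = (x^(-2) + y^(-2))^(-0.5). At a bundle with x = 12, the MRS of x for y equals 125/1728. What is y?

For CES with ρ = -2, MRS = (y/x)^3.
Setting (y/12)^3 = 125/1728 gives y/12 = 5/12 and y = 5.

y = 5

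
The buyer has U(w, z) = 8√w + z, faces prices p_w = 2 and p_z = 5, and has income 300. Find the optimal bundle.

MU_w = 8/(2√w), MU_z = 1.
MRS = 8/(2√w) ÷ 1.
Tangency: set MRS = p_w/p_z = 2/5 = 0.4.
MRS depends only on w: 4/√w = 0.4 ⇒ √w = 4/0.4 = 10 ⇒ w* = 100.
From the budget, 5·z = 300 − 2·100 = 100, so z* = 20.

w* = 100, z* = 20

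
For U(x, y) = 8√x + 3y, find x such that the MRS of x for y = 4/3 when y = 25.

x = 1

MU_x = 8/(2√x), MU_y = 3.
MRS = 8/(2√x) ÷ 3.
MRS depends only on x: (4/3)/√x = 4/3 ⇒ √x = (4/3)/(4/3) = 1 ⇒ x = 1.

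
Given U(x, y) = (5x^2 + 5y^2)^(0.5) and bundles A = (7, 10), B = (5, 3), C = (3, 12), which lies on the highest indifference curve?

Bundle C

Evaluate utility at each bundle:
U(A) = 27.295.
U(B) = 13.038.
U(C) = 27.659.
Highest utility is C, so C ≻ A ≻ B.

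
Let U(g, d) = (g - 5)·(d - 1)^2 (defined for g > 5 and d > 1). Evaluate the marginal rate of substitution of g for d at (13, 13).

MRS = 0.75

MU_g = (d−1)^2, MU_d = 2·(g−5)·(d−1).
MRS = (1/2)·(d−1)/(g−5).
At (13, 13): MRS = 0.75.
So at (13, 13) the consumer would give up 0.75 units of d for one more unit of g.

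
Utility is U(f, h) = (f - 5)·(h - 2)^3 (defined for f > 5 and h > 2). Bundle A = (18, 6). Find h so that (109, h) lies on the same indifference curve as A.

h = 4

U(18, 6) = 832.
Set U(109, h) = 832 and solve.
With f = 109: (109 − 5) = 104, so (h − 2)^3 = 832/104 = 8.
Taking the cube root (with h > 2): h − 2 = 2, so h = 4.
Check: U(109, 4) = 832.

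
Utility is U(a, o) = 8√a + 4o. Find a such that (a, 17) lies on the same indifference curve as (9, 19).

U(9, 19) = 100.
Set U(a, 17) = 100 and solve.
With o = 17: 8√a = 100 − 4·17 = 32, so √a = 4 and a = 16.
Check: U(16, 17) = 100.

a = 16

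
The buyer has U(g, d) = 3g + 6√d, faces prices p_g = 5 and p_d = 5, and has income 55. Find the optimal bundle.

g* = 10, d* = 1

MU_g = 3, MU_d = 6/(2√d).
MRS = 3 ÷ (6/(2√d)).
Tangency: set MRS = p_g/p_d = 5/5 = 1.
MRS depends only on d: √d = 1 ⇒ √d = 1 ⇒ d* = 1.
From the budget, 5·g = 55 − 5·1 = 50, so g* = 10.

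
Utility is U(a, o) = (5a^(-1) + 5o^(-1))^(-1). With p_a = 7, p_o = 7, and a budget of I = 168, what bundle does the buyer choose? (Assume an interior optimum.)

a* = 12, o* = 12

For CES with ρ = -1, MRS = (o/a)^2.
Tangency: set MRS = p_a/p_o = 7/7 = 1.
So (o/a)^2 = 1; taking the square root, o/a = 1, i.e. o = a.
Substitute into the budget 7·a + 7·o = 168: 14·a = 168, so a* = 12 and o* = 12.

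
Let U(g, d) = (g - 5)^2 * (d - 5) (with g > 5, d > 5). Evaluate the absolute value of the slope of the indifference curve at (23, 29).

MRS = 8/3

MU_g = 2·(g−5)·(d−5), MU_d = (g−5)^2.
MRS = (2/1)·(d−5)/(g−5).
At (23, 29): MRS = 8/3.
The indifference curve has slope −8/3 at this bundle.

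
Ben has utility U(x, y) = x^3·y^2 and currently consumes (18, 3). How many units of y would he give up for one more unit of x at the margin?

MRS = 0.25

MU_x = 3·x^2·y^2 and MU_y = 2·x^3·y.
MRS = MU_x/MU_y = (3/2)·y/x.
At (18, 3): MRS = 0.25.
The indifference curve has slope −0.25 at this bundle.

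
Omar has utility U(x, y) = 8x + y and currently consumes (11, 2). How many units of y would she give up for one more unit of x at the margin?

MRS = 8

MU_x = 8, MU_y = 1, so MRS = 8/1 = 8 at every bundle.
At (11, 2): MRS = 8.
The indifference curve has slope −8 at this bundle.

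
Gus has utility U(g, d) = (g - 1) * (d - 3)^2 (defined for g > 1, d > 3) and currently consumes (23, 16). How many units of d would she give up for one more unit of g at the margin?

MRS = 13/44

MU_g = (d−3)^2, MU_d = 2·(g−1)·(d−3).
MRS = (1/2)·(d−3)/(g−1).
At (23, 16): MRS = 13/44.
So at (23, 16) the consumer would give up 13/44 units of d for one more unit of g.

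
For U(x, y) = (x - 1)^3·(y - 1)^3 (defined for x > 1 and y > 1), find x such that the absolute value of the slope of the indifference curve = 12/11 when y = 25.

x = 23

MU_x = 3·(x−1)^2·(y−1)^3, MU_y = 3·(x−1)^3·(y−1)^2.
MRS = (y−1)/(x−1).
Substitute y = 25: MRS = 24/(x − 1). Setting this equal to 12/11 gives x − 1 = 24/(12/11) = 22, so x = 23.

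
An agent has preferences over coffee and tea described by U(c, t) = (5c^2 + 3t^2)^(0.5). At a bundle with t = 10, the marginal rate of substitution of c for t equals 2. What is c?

For CES with ρ = 2, MRS = (5/3)·(t/c)^(-1).
Setting (5/3)·(10/c)^(-1) = 2 gives (10/c)^(-1) = 1.2, so 10/c = 5/6 and c = 12.

c = 12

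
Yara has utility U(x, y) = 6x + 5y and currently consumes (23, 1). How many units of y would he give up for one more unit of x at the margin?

MU_x = 6, MU_y = 5, so MRS = 6/5 = 1.2 at every bundle.
At (23, 1): MRS = 1.2.
The indifference curve has slope −1.2 at this bundle.

MRS = 1.2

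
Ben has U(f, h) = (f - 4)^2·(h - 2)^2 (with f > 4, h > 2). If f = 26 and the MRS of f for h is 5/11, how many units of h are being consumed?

h = 12

MU_f = 2·(f−4)·(h−2)^2, MU_h = 2·(f−4)^2·(h−2).
MRS = (h−2)/(f−4).
Substitute f = 26: MRS = (h − 2)/22. Setting this equal to 5/11 gives h − 2 = (5/11)·22 = 10, so h = 12.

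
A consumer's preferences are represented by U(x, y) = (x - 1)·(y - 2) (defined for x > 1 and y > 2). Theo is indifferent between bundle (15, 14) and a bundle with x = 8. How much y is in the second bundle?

U(15, 14) = 168.
Set U(8, y) = 168 and solve.
With x = 8: (8 − 1) = 7, so (y − 2) = 168/7 = 24.
So y = 2 + 24 = 26.
Check: U(8, 26) = 168.

y = 26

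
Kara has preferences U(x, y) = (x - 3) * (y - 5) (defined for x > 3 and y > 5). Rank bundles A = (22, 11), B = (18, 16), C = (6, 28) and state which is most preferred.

Bundle B

Evaluate utility at each bundle:
U(A) = 114.
U(B) = 165.
U(C) = 69.
Highest utility is B, so B ≻ A ≻ C.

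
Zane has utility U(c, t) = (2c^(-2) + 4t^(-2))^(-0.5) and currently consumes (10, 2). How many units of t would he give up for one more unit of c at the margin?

For CES with ρ = -2, MRS = (2/4)·(t/c)^3.
At (10, 2): MRS = 1/250.
The indifference curve has slope −1/250 at this bundle.

MRS = 1/250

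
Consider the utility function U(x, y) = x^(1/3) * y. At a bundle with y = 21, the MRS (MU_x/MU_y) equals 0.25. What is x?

x = 28

MU_x = 1/3·x^(-2/3)·y and MU_y = x^(1/3).
MRS = MU_x/MU_y = (1/3)·y/x.
Substitute y = 21: MRS = 7/x. Setting 7/x = 0.25 gives x = 7/0.25 = 28.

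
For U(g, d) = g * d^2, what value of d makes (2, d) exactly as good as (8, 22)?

U(8, 22) = 3872.
Set U(2, d) = 3872 and solve.
With g = 2: d^2 = 3872/2 = 1936; taking the square root, d = 44.
Check: U(2, 44) = 3872.

d = 44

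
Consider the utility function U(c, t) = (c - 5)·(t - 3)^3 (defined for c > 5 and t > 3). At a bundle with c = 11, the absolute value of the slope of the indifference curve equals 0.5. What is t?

MU_c = (t−3)^3, MU_t = 3·(c−5)·(t−3)^2.
MRS = (1/3)·(t−3)/(c−5).
Substitute c = 11: MRS = (t − 3)/18. Setting this equal to 0.5 gives t − 3 = 0.5·18 = 9, so t = 12.

t = 12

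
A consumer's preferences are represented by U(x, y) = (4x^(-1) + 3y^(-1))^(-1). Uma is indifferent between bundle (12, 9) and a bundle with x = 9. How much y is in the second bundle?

y = 13.5

U depends on (x, y) only through S = 4x^(-1) + 3y^(-1), so equal utility means equal S. At (12, 9): S = 2/3.
With x = 9: 4·9^(-1) = 4/9, so 3y^(-1) = 2/3 − 4/9 = 2/9, i.e. y^(-1) = 2/27.
Hence y = 1/(2/27) = 13.5.
Check: U(9, 13.5) = 1.5.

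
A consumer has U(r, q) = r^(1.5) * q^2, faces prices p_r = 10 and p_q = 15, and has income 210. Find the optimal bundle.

r* = 9, q* = 8

MU_r = 1.5·√r·q^2 and MU_q = 2·r^(1.5)·q.
MRS = MU_r/MU_q = (0.75)·q/r.
Tangency: set MRS = p_r/p_q = 10/15 = 2/3.
So (0.75)·q/r = 2/3, i.e. q = (8/9)·r.
Substitute into the budget 10·r + 15·q = 210: (70/3)·r = 210, so r* = 9.
Then q* = (8/9)·9 = 8.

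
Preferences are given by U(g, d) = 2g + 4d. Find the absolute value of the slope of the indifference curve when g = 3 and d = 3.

MRS = 0.5

MU_g = 2, MU_d = 4, so MRS = 2/4 = 0.5 at every bundle.
At (3, 3): MRS = 0.5.
The indifference curve has slope −0.5 at this bundle.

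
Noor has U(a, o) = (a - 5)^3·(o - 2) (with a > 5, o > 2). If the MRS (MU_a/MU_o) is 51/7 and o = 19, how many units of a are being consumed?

MU_a = 3·(a−5)^2·(o−2), MU_o = (a−5)^3.
MRS = (3/1)·(o−2)/(a−5).
Substitute o = 19: MRS = 51/(a − 5). Setting this equal to 51/7 gives a − 5 = 51/(51/7) = 7, so a = 12.

a = 12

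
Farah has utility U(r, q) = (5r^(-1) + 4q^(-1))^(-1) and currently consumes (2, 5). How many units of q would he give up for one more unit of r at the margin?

MRS = 125/16

For CES with ρ = -1, MRS = (5/4)·(q/r)^2.
At (2, 5): MRS = 125/16.
The indifference curve has slope −125/16 at this bundle.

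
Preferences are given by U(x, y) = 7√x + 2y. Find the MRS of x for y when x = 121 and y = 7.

MU_x = 7/(2√x), MU_y = 2.
MRS = 7/(2√x) ÷ 2.
At (121, 7): MRS = 7/44.
The indifference curve has slope −7/44 at this bundle.

MRS = 7/44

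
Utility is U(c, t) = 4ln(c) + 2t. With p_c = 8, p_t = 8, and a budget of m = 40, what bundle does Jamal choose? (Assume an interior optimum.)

MU_c = 4/c, MU_t = 2.
MRS = 4/c ÷ 2.
Tangency: set MRS = p_c/p_t = 8/8 = 1.
MRS depends only on c: 2/c = 1 ⇒ c* = 2/1 = 2.
From the budget, 8·t = 40 − 8·2 = 24, so t* = 3.

c* = 2, t* = 3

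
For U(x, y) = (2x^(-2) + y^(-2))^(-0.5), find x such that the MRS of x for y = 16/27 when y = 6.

x = 9

For CES with ρ = -2, MRS = (2/1)·(y/x)^3.
Setting (2/1)·(6/x)^3 = 16/27 gives (6/x)^3 = 8/27, so 6/x = 2/3 and x = 9.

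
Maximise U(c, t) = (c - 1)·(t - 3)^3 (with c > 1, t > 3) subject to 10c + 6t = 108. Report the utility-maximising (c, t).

MU_c = (t−3)^3, MU_t = 3·(c−1)·(t−3)^2.
MRS = (1/3)·(t−3)/(c−1).
Tangency: set MRS = p_c/p_t = 10/6 = 5/3.
So (1/3)·(t − 3)/(c − 1) = 5/3, i.e. (t − 3) = 5·(c − 1).
Rewrite the budget in excess-of-subsistence terms: 10·(c − 1) + 6·(t − 3) = 108 − 10·1 − 6·3 = 80.
Substituting, 40·(c − 1) = 80, so c − 1 = 2 and c* = 3.
Then t − 3 = 5·2 = 10, so t* = 13.

c* = 3, t* = 13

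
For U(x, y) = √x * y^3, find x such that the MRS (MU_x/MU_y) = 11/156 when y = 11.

MU_x = 0.5·x^(-0.5)·y^3 and MU_y = 3·√x·y^2.
MRS = MU_x/MU_y = (1/6)·y/x.
Substitute y = 11: MRS = (11/6)/x. Setting (11/6)/x = 11/156 gives x = (11/6)/(11/156) = 26.

x = 26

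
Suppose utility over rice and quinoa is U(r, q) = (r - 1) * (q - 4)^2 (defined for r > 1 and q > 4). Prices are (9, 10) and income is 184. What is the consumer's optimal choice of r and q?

r* = 6, q* = 13

MU_r = (q−4)^2, MU_q = 2·(r−1)·(q−4).
MRS = (1/2)·(q−4)/(r−1).
Tangency: set MRS = p_r/p_q = 9/10 = 0.9.
So (1/2)·(q − 4)/(r − 1) = 0.9, i.e. (q − 4) = 1.8·(r − 1).
Rewrite the budget in excess-of-subsistence terms: 9·(r − 1) + 10·(q − 4) = 184 − 9·1 − 10·4 = 135.
Substituting, 27·(r − 1) = 135, so r − 1 = 5 and r* = 6.
Then q − 4 = 1.8·5 = 9, so q* = 13.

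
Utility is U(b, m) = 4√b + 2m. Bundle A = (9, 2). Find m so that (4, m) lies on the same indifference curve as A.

U(9, 2) = 16.
Set U(4, m) = 16 and solve.
With b = 4: √4 = 2, so 2m = 16 − 4·2 = 8 and m = 4.
Check: U(4, 4) = 16.

m = 4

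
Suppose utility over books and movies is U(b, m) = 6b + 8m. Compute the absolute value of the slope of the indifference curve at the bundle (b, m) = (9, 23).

MU_b = 6, MU_m = 8, so MRS = 6/8 = 0.75 at every bundle.
At (9, 23): MRS = 0.75.
The indifference curve has slope −0.75 at this bundle.

MRS = 0.75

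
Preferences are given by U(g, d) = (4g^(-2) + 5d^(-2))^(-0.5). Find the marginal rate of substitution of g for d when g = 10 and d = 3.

MRS = 27/1250

For CES with ρ = -2, MRS = (4/5)·(d/g)^3.
At (10, 3): MRS = 27/1250.
The indifference curve has slope −27/1250 at this bundle.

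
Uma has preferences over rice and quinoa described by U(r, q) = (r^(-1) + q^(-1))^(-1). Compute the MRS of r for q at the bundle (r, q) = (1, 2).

For CES with ρ = -1, MRS = (q/r)^2.
At (1, 2): MRS = 4.
The indifference curve has slope −4 at this bundle.

MRS = 4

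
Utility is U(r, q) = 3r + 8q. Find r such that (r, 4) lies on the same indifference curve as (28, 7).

r = 36

U(28, 7) = 140.
Set U(r, 4) = 140 and solve.
3r + 8·4 = 140 ⇒ 3r = 108 ⇒ r = 36.
Check: U(36, 4) = 140.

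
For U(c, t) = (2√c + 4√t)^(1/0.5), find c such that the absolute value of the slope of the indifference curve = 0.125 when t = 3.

For CES with ρ = 0.5, MRS = (2/4)·√(t/c).
Setting (2/4)·√(3/c) = 0.125 gives √(3/c) = 0.25, so 3/c = 1/16 and c = 48.

c = 48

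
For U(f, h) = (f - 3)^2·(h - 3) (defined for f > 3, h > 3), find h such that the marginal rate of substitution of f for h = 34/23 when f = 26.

MU_f = 2·(f−3)·(h−3), MU_h = (f−3)^2.
MRS = (2/1)·(h−3)/(f−3).
Substitute f = 26: MRS = (h − 3)/11.5. Setting this equal to 34/23 gives h − 3 = (34/23)·11.5 = 17, so h = 20.

h = 20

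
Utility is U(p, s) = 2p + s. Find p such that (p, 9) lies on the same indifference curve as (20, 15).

U(20, 15) = 55.
Set U(p, 9) = 55 and solve.
2p + 9 = 55 ⇒ 2p = 46 ⇒ p = 23.
Check: U(23, 9) = 55.

p = 23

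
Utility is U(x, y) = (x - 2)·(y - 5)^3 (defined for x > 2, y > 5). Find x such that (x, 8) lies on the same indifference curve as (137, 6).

U(137, 6) = 135.
Set U(x, 8) = 135 and solve.
With y = 8: (8 − 5)^3 = 27, so (x − 2) = 135/27 = 5.
So x = 2 + 5 = 7.
Check: U(7, 8) = 135.

x = 7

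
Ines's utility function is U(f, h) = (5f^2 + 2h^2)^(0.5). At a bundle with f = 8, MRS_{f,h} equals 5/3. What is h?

h = 12

For CES with ρ = 2, MRS = (5/2)·(h/f)^(-1).
Setting (5/2)·(h/8)^(-1) = 5/3 gives (h/8)^(-1) = 2/3, so h/8 = 1.5 and h = 12.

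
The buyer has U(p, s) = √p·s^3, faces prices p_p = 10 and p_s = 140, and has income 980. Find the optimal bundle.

MU_p = 0.5·p^(-0.5)·s^3 and MU_s = 3·√p·s^2.
MRS = MU_p/MU_s = (1/6)·s/p.
Tangency: set MRS = p_p/p_s = 10/140 = 1/14.
So (1/6)·s/p = 1/14, i.e. s = (3/7)·p.
Substitute into the budget 10·p + 140·s = 980: 70·p = 980, so p* = 14.
Then s* = (3/7)·14 = 6.

p* = 14, s* = 6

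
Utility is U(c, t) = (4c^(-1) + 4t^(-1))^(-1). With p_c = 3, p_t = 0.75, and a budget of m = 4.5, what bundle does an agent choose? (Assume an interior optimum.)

c* = 1, t* = 2

For CES with ρ = -1, MRS = (t/c)^2.
Tangency: set MRS = p_c/p_t = 3/0.75 = 4.
So (t/c)^2 = 4; taking the square root, t/c = 2, i.e. t = 2·c.
Substitute into the budget 3·c + 0.75·t = 4.5: 4.5·c = 4.5, so c* = 1 and t* = 2·1 = 2.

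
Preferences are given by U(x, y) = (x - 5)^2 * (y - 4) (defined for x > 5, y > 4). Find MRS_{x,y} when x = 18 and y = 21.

MRS = 34/13

MU_x = 2·(x−5)·(y−4), MU_y = (x−5)^2.
MRS = (2/1)·(y−4)/(x−5).
At (18, 21): MRS = 34/13.
That is, one extra unit of x is worth 34/13 units of y at the margin.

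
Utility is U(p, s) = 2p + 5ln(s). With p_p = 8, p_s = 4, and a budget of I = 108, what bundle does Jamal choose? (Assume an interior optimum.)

p* = 11, s* = 5

MU_p = 2, MU_s = 5/s.
MRS = 2 ÷ (5/s).
Tangency: set MRS = p_p/p_s = 8/4 = 2.
MRS depends only on s: 0.4·s = 2 ⇒ s* = 2/0.4 = 5.
From the budget, 8·p = 108 − 4·5 = 88, so p* = 11.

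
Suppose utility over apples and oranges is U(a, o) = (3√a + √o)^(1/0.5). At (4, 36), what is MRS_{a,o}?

MRS = 9

For CES with ρ = 0.5, MRS = (3/1)·√(o/a).
At (4, 36): MRS = 9.
The indifference curve has slope −9 at this bundle.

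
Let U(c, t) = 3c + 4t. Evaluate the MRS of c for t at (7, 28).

MRS = 0.75

MU_c = 3, MU_t = 4, so MRS = 3/4 = 0.75 at every bundle.
At (7, 28): MRS = 0.75.
So at (7, 28) the consumer would give up 0.75 units of t for one more unit of c.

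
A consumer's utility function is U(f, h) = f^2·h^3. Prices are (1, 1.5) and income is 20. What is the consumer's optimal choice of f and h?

f* = 8, h* = 8

MU_f = 2·f·h^3 and MU_h = 3·f^2·h^2.
MRS = MU_f/MU_h = (2/3)·h/f.
Tangency: set MRS = p_f/p_h = 1/1.5 = 2/3.
So (2/3)·h/f = 2/3, i.e. h = f.
Substitute into the budget 1·f + 1.5·h = 20: 2.5·f = 20, so f* = 8.
Then h* = 8.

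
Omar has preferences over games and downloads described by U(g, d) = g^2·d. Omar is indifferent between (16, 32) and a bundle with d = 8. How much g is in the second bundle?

g = 32

U(16, 32) = 8192.
Set U(g, 8) = 8192 and solve.
With d = 8: g^2 = 8192/8 = 1024; taking the square root, g = 32.
Check: U(32, 8) = 8192.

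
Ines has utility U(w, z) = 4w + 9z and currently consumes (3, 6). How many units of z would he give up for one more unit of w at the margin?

MU_w = 4, MU_z = 9, so MRS = 4/9 at every bundle.
At (3, 6): MRS = 4/9.
The indifference curve has slope −4/9 at this bundle.

MRS = 4/9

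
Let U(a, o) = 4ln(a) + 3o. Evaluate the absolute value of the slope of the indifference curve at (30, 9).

MRS = 2/45

MU_a = 4/a, MU_o = 3.
MRS = 4/a ÷ 3.
At (30, 9): MRS = 2/45.
So at (30, 9) the consumer would give up 2/45 units of o for one more unit of a.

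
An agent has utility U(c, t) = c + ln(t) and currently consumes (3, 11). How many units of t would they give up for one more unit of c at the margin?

MRS = 11

MU_c = 1, MU_t = 1/t.
MRS = 1 ÷ (1/t).
At (3, 11): MRS = 11.
That is, one extra unit of c is worth 11 units of t at the margin.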